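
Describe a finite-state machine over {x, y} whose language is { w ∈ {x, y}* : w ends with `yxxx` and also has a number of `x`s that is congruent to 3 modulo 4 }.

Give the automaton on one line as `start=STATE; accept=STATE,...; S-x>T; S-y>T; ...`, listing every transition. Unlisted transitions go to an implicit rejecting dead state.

Build one automaton per condition and run them in lockstep. The first has 5 states tracking how much of the suffix `yxxx` has currently been matched; the second has 4 states tracking the count of `x`s modulo 4. A product state is a pair (one from each), accepting exactly when both do. Minimizing collapses redundant product states.
With 8 states:
        x   y  
>  q0   q1  q2 
   q1   q3  q1 
   q2   q4  q2 
   q3   q5  q3 
   q4   q6  q1 
   q5   q0  q5 
   q6   q7  q3 
 * q7   q0  q5 
(> = start, * = accepting)

start=q0; accept=q7; q0-x>q1; q0-y>q2; q1-x>q3; q1-y>q1; q2-x>q4; q2-y>q2; q3-x>q5; q3-y>q3; q4-x>q6; q4-y>q1; q5-x>q0; q5-y>q5; q6-x>q7; q6-y>q3; q7-x>q0; q7-y>q5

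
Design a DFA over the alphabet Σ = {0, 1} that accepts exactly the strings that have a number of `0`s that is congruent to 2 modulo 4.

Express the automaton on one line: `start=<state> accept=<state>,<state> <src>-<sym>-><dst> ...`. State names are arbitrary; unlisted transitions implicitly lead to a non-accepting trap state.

The only thing that matters is how many `0`s have appeared, reduced mod 4. Use one state per residue: q0 for 0, …, q3 for 3. Reading `0` moves to the next residue; anything else stays put. q2 is accepting.
        0   1  
>  q0   q1  q0 
   q1   q2  q1 
 * q2   q3  q2 
   q3   q0  q3 
(> = start, * = accepting)

start=q0 accept=q2 q0-0->q1 q0-1->q0 q1-0->q2 q1-1->q1 q2-0->q3 q2-1->q2 q3-0->q0 q3-1->q3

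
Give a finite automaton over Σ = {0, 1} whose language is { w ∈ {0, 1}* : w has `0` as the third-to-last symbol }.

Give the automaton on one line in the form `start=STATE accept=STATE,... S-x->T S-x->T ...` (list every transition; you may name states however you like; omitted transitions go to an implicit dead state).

start=S0 accept=S7,S8,S9,S10 S0-0->S1 S0-1->S2 S1-0->S3 S1-1->S4 S2-0->S5 S2-1->S6 S3-0->S7 S3-1->S8 S4-0->S9 S4-1->S10 S5-0->S11 S5-1->S12 S6-0->S13 S6-1->S14 S7-0->S7 S7-1->S8 S8-0->S9 S8-1->S10 S9-0->S11 S9-1->S12 S10-0->S13 S10-1->S14 S11-0->S7 S11-1->S8 S12-0->S9 S12-1->S10 S13-0->S11 S13-1->S12 S14-0->S13 S14-1->S14

A DFA must remember the last 3 symbols (since which symbol is third-to-last isn't known until the input ends). Use one state per possible window of the last ≤3 symbols; accept from those whose window starts with `0`.
          0    1  
>  S0     S1   S2 
   S1     S3   S4 
   S2     S5   S6 
   S3     S7   S8 
   S4     S9  S10 
   S5    S11  S12 
   S6    S13  S14 
 * S7     S7   S8 
 * S8     S9  S10 
 * S9    S11  S12 
 * S10   S13  S14 
   S11    S7   S8 
   S12    S9  S10 
   S13   S11  S12 
   S14   S13  S14 
(> = start, * = accepting)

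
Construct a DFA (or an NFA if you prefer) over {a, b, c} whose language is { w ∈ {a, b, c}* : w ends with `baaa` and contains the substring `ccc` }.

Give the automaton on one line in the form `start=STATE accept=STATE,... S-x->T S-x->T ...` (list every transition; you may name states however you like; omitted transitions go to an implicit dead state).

start=q0 accept=q11 q0-a->q0 q0-b->q1 q0-c->q2 q1-a->q3 q1-b->q1 q1-c->q2 q2-a->q0 q2-b->q1 q2-c->q4 q3-a->q5 q3-b->q1 q3-c->q2 q4-a->q0 q4-b->q1 q4-c->q6 q5-a->q7 q5-b->q1 q5-c->q2 q6-a->q6 q6-b->q8 q6-c->q6 q7-a->q0 q7-b->q1 q7-c->q2 q8-a->q9 q8-b->q8 q8-c->q6 q9-a->q10 q9-b->q8 q9-c->q6 q10-a->q11 q10-b->q8 q10-c->q6 q11-a->q6 q11-b->q8 q11-c->q6

Build one automaton per condition and run them in lockstep. One (5 states) tracks how much of the suffix `baaa` has currently been matched; the other (4 states) tracks whether and how much of `ccc` has been seen. Each combined state is a pair, one component from each; accept when both components accept.
12 states suffice.
          a    b    c  
>  q0     q0   q1   q2 
   q1     q3   q1   q2 
   q2     q0   q1   q4 
   q3     q5   q1   q2 
   q4     q0   q1   q6 
   q5     q7   q1   q2 
   q6     q6   q8   q6 
   q7     q0   q1   q2 
   q8     q9   q8   q6 
   q9    q10   q8   q6 
   q10   q11   q8   q6 
 * q11    q6   q8   q6 
(> = start, * = accepting)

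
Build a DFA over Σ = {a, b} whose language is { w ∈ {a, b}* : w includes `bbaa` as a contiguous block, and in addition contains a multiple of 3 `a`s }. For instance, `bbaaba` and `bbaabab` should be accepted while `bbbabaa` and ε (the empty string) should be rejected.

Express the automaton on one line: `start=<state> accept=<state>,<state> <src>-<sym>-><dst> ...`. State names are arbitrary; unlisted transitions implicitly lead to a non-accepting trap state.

start=q0 accept=q13 q0-a->q1 q0-b->q2 q1-a->q3 q1-b->q4 q2-a->q1 q2-b->q5 q3-a->q0 q3-b->q6 q4-a->q3 q4-b->q7 q5-a->q8 q5-b->q5 q6-a->q0 q6-b->q9 q7-a->q10 q7-b->q7 q8-a->q11 q8-b->q4 q9-a->q12 q9-b->q9 q10-a->q13 q10-b->q6 q11-a->q13 q11-b->q11 q12-a->q14 q12-b->q2 q13-a->q14 q13-b->q13 q14-a->q11 q14-b->q14

Handle the two conditions separately and then intersect. The first has 5 states tracking whether and how much of `bbaa` has been seen; the second has 3 states tracking the count of `a`s modulo 3. A product state is a pair (one from each), accepting exactly when both do.
With 15 states:
          a    b  
>  q0     q1   q2 
   q1     q3   q4 
   q2     q1   q5 
   q3     q0   q6 
   q4     q3   q7 
   q5     q8   q5 
   q6     q0   q9 
   q7    q10   q7 
   q8    q11   q4 
   q9    q12   q9 
   q10   q13   q6 
   q11   q13  q11 
   q12   q14   q2 
 * q13   q14  q13 
   q14   q11  q14 
(> = start, * = accepting)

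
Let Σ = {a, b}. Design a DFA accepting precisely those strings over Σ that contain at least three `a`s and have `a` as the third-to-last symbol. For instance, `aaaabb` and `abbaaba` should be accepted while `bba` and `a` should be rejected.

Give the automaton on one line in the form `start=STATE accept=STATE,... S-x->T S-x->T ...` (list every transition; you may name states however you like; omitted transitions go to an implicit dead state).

Build one automaton per condition and run them in lockstep. One (5 states) tracks the count of `a`s, saturating at 4; the other (15 states) tracks the last 3 symbols read. Each combined state is a pair, one component from each; accept when both components accept. Minimizing collapses redundant product states.
A 14-state machine:
          a    b  
>  S0     S1   S0 
   S1     S2   S3 
   S2     S4   S5 
   S3     S6   S3 
 * S4     S4   S7 
   S5     S8   S9 
   S6    S10   S5 
 * S7     S8  S11 
 * S8    S10  S12 
   S9    S13   S9 
   S10    S4   S7 
 * S11   S13   S9 
   S12    S8  S11 
   S13   S10  S12 
(> = start, * = accepting)

start=S0 accept=S4,S7,S8,S11 S0-a->S1 S0-b->S0 S1-a->S2 S1-b->S3 S2-a->S4 S2-b->S5 S3-a->S6 S3-b->S3 S4-a->S4 S4-b->S7 S5-a->S8 S5-b->S9 S6-a->S10 S6-b->S5 S7-a->S8 S7-b->S11 S8-a->S10 S8-b->S12 S9-a->S13 S9-b->S9 S10-a->S4 S10-b->S7 S11-a->S13 S11-b->S9 S12-a->S8 S12-b->S11 S13-a->S10 S13-b->S12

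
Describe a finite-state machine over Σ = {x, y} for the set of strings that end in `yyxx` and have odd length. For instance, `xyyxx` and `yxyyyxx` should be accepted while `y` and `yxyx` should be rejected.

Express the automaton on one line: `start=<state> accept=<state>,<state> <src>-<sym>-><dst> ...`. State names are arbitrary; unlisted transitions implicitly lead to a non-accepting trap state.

Handle the two conditions separately and then intersect. The first has 5 states tracking how much of the suffix `yyxx` has currently been matched; the second has 2 states tracking the input length modulo 2. A product state is a pair (one from each), accepting exactly when both do.
        x   y  
>  q0   q1  q2 
   q1   q0  q3 
   q2   q0  q4 
   q3   q1  q5 
   q4   q6  q5 
   q5   q7  q4 
   q6   q8  q3 
   q7   q9  q2 
   q8   q1  q2 
 * q9   q0  q3 
(> = start, * = accepting)

start=q0 accept=q9 q0-x->q1 q0-y->q2 q1-x->q0 q1-y->q3 q2-x->q0 q2-y->q4 q3-x->q1 q3-y->q5 q4-x->q6 q4-y->q5 q5-x->q7 q5-y->q4 q6-x->q8 q6-y->q3 q7-x->q9 q7-y->q2 q8-x->q1 q8-y->q2 q9-x->q0 q9-y->q3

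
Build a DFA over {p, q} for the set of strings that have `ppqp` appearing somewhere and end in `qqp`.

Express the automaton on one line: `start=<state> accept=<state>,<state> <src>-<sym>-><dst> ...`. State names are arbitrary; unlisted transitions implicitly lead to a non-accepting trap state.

start=A accept=K A-p->B A-q->C B-p->D B-q->C C-p->B C-q->E D-p->D D-q->F E-p->G E-q->E F-p->H F-q->E G-p->D G-q->C H-p->H H-q->I I-p->H I-q->J J-p->K J-q->J K-p->H K-q->I

Build one automaton per condition and run them in lockstep. One (5 states) tracks whether and how much of `ppqp` has been seen; the other (4 states) tracks how much of the suffix `qqp` has currently been matched. Each combined state is a pair, one component from each; accept when both components accept.
An 11-state machine:
       p  q 
>  A   B  C 
   B   D  C 
   C   B  E 
   D   D  F 
   E   G  E 
   F   H  E 
   G   D  C 
   H   H  I 
   I   H  J 
   J   K  J 
 * K   H  I 
(> = start, * = accepting)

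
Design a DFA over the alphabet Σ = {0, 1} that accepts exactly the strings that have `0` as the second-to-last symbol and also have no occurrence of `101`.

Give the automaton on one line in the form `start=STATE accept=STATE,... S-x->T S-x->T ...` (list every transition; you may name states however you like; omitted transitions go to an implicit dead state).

start=S0 accept=S3,S4 S0-0->S1 S0-1->S2 S1-0->S3 S1-1->S4 S2-0->S5 S2-1->S6 S3-0->S3 S3-1->S4 S4-0->S5 S4-1->S6 S5-0->S3 S5-1->S7 S6-0->S5 S6-1->S6 S7-0->S8 S7-1->S9 S8-0->S10 S8-1->S7 S9-0->S8 S9-1->S9 S10-0->S10 S10-1->S7

Build one automaton per condition and run them in lockstep. One (7 states) tracks the last 2 symbols read; the other (4 states) tracks partial matches of the forbidden pattern `101`. Each combined state is a pair, one component from each; accept when both components accept.
With 11 states:
          0    1  
>  S0     S1   S2 
   S1     S3   S4 
   S2     S5   S6 
 * S3     S3   S4 
 * S4     S5   S6 
   S5     S3   S7 
   S6     S5   S6 
   S7     S8   S9 
   S8    S10   S7 
   S9     S8   S9 
   S10   S10   S7 
(> = start, * = accepting)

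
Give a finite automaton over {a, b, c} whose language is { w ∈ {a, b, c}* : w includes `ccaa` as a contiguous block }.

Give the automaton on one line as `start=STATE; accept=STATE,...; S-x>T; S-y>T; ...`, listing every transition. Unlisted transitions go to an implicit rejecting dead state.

start=s0; accept=s4; s0-a>s0; s0-b>s0; s0-c>s1; s1-a>s0; s1-b>s0; s1-c>s2; s2-a>s3; s2-b>s0; s2-c>s2; s3-a>s4; s3-b>s0; s3-c>s1; s4-a>s4; s4-b>s4; s4-c>s4

Track how much of `ccaa` has been matched so far: state s0 is no progress, s4 is the absorbing accept state reached once `ccaa` has occurred. Intermediate states record partial matches; on a mismatch, fall back to the longest reusable overlap.
        a   b   c  
>  s0   s0  s0  s1 
   s1   s0  s0  s2 
   s2   s3  s0  s2 
   s3   s4  s0  s1 
 * s4   s4  s4  s4 
(> = start, * = accepting)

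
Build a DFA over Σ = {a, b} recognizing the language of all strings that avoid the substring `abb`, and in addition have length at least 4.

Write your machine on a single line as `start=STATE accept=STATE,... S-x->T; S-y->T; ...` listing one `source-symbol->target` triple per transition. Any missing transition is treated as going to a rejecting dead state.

Handle the two conditions separately and then intersect. One (4 states) tracks partial matches of the forbidden pattern `abb`; the other (6 states) tracks the input length, saturating at 5. Each combined state is a pair, one component from each; accept when both components accept. Equivalent product states are then merged.
With 13 states:
          a    b  
>  q0     q1   q2 
   q1     q3   q4 
   q2     q3   q5 
   q3     q6   q7 
   q4     q6   q8 
   q5     q6   q9 
   q6    q10  q11 
   q7    q10   q8 
   q8     q8   q8 
   q9    q10  q12 
 * q10   q10  q11 
 * q11   q10   q8 
 * q12   q10  q12 
(> = start, * = accepting)

start=q0; accept=q10,q11,q12; q0-a->q1; q0-b->q2; q1-a->q3; q1-b->q4; q2-a->q3; q2-b->q5; q3-a->q6; q3-b->q7; q4-a->q6; q4-b->q8; q5-a->q6; q5-b->q9; q6-a->q10; q6-b->q11; q7-a->q10; q7-b->q8; q8-a->q8; q8-b->q8; q9-a->q10; q9-b->q12; q10-a->q10; q10-b->q11; q11-a->q10; q11-b->q8; q12-a->q10; q12-b->q12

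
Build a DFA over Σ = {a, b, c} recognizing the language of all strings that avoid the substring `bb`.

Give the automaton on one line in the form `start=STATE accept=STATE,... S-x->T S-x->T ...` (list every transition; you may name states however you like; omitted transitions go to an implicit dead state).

This is the complement of 'contains `bb`'. Use the same substring-matching states — s0 through s2 holding how much of `bb` has just been matched — but flip the accepting set: everything except the trap s2 accepts.
        a   b   c  
>* s0   s0  s1  s0 
 * s1   s0  s2  s0 
   s2   s2  s2  s2 
(> = start, * = accepting)

start=s0 accept=s0,s1 s0-a->s0 s0-b->s1 s0-c->s0 s1-a->s0 s1-b->s2 s1-c->s0 s2-a->s2 s2-b->s2 s2-c->s2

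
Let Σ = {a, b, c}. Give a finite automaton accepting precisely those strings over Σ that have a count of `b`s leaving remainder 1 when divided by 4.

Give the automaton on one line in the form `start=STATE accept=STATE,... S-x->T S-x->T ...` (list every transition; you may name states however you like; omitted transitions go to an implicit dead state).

The only thing that matters is how many `b`s have appeared, reduced mod 4. Use one state per residue: s0 for 0, …, s3 for 3. Reading `b` moves to the next residue; anything else stays put. s1 is accepting.
With 4 states:
        a   b   c  
>  s0   s0  s1  s0 
 * s1   s1  s2  s1 
   s2   s2  s3  s2 
   s3   s3  s0  s3 
(> = start, * = accepting)

start=s0 accept=s1 s0-a->s0 s0-b->s1 s0-c->s0 s1-a->s1 s1-b->s2 s1-c->s1 s2-a->s2 s2-b->s3 s2-c->s2 s3-a->s3 s3-b->s0 s3-c->s3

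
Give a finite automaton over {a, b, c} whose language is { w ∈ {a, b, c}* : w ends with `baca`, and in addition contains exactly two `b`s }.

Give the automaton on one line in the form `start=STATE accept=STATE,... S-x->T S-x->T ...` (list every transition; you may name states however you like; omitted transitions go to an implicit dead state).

Handle the two conditions separately and then intersect. The first has 5 states tracking how much of the suffix `baca` has currently been matched; the second has 4 states tracking the count of `b`s, saturating at 3. A product state is a pair (one from each), accepting exactly when both do. After merging equivalent states the machine shrinks.
A 7-state machine:
        a   b   c  
>  q0   q0  q1  q0 
   q1   q1  q2  q1 
   q2   q3  q4  q4 
   q3   q4  q4  q5 
   q4   q4  q4  q4 
   q5   q6  q4  q4 
 * q6   q4  q4  q4 
(> = start, * = accepting)

start=q0 accept=q6 q0-a->q0 q0-b->q1 q0-c->q0 q1-a->q1 q1-b->q2 q1-c->q1 q2-a->q3 q2-b->q4 q2-c->q4 q3-a->q4 q3-b->q4 q3-c->q5 q4-a->q4 q4-b->q4 q4-c->q4 q5-a->q6 q5-b->q4 q5-c->q4 q6-a->q4 q6-b->q4 q6-c->q4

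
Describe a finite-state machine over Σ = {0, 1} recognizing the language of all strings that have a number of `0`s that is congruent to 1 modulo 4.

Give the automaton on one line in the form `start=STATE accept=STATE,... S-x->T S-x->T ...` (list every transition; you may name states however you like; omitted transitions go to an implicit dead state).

Keep the running count of `0`s modulo 4: each `0` advances along the cycle q0 → q1 → q2 → q3 → q0 while other symbols loop. Accept at q1.
A 4-state machine:
        0   1  
>  q0   q1  q0 
 * q1   q2  q1 
   q2   q3  q2 
   q3   q0  q3 
(> = start, * = accepting)

start=q0 accept=q1 q0-0->q1 q0-1->q0 q1-0->q2 q1-1->q1 q2-0->q3 q2-1->q2 q3-0->q0 q3-1->q3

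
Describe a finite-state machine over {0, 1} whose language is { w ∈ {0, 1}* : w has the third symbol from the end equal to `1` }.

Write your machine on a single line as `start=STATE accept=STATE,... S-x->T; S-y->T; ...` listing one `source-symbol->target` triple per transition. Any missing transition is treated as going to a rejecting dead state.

Because acceptance depends on a position counted from the end, the machine has to buffer the most recent 3 symbols. Make each state the string of the last up-to-3 symbols read; on input `x` shift the window left and append `x`. Accept when the buffered window has length 3 and begins with `1`.
A 15-state machine:
       0  1 
>  A   B  C 
   B   D  E 
   C   F  G 
   D   H  I 
   E   J  K 
   F   L  M 
   G   N  O 
   H   H  I 
   I   J  K 
   J   L  M 
   K   N  O 
 * L   H  I 
 * M   J  K 
 * N   L  M 
 * O   N  O 
(> = start, * = accepting)

start=A; accept=L,M,N,O; A-0->B; A-1->C; B-0->D; B-1->E; C-0->F; C-1->G; D-0->H; D-1->I; E-0->J; E-1->K; F-0->L; F-1->M; G-0->N; G-1->O; H-0->H; H-1->I; I-0->J; I-1->K; J-0->L; J-1->M; K-0->N; K-1->O; L-0->H; L-1->I; M-0->J; M-1->K; N-0->L; N-1->M; O-0->N; O-1->O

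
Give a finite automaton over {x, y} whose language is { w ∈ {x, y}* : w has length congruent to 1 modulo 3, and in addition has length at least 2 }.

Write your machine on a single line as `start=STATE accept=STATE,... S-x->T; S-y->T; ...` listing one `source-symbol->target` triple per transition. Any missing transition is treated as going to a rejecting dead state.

Handle the two conditions separately and then intersect. One (3 states) tracks the input length modulo 3; the other (4 states) tracks the input length, saturating at 3. Each combined state is a pair, one component from each; accept when both components accept. Equivalent product states are then merged.
A 5-state machine:
       x  y 
>  A   B  B 
   B   C  C 
   C   D  D 
   D   E  E 
 * E   C  C 
(> = start, * = accepting)

start=A; accept=E; A-x->B; A-y->B; B-x->C; B-y->C; C-x->D; C-y->D; D-x->E; D-y->E; E-x->C; E-y->C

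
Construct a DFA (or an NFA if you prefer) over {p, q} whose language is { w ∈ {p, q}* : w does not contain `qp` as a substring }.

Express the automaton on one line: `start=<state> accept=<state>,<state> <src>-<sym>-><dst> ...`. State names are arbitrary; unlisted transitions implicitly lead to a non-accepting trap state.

Track partial matches of the forbidden pattern `qp`. State s2 is a dead state reached once `qp` has occurred; every other state accepts. s0 means no part of `qp` is currently matched.
A 3-state machine:
        p   q  
>* s0   s0  s1 
 * s1   s2  s1 
   s2   s2  s2 
(> = start, * = accepting)

start=s0 accept=s0,s1 s0-p->s0 s0-q->s1 s1-p->s2 s1-q->s1 s2-p->s2 s2-q->s2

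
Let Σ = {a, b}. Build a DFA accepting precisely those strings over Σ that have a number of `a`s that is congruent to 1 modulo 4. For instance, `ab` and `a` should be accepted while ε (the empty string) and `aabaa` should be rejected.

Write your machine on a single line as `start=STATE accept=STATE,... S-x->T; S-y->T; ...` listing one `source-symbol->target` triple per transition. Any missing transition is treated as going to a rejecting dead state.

start=q0; accept=q1; q0-a->q1; q0-b->q0; q1-a->q2; q1-b->q1; q2-a->q3; q2-b->q2; q3-a->q0; q3-b->q3

The only thing that matters is how many `a`s have appeared, reduced mod 4. Use one state per residue: q0 for 0, …, q3 for 3. Reading `a` moves to the next residue; anything else stays put. q1 is accepting.
A 4-state machine:
        a   b  
>  q0   q1  q0 
 * q1   q2  q1 
   q2   q3  q2 
   q3   q0  q3 
(> = start, * = accepting)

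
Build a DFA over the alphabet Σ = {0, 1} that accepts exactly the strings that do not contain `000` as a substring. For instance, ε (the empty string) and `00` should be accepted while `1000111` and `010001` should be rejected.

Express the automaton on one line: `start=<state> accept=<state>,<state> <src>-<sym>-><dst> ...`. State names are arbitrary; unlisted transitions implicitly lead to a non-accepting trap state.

Track partial matches of the forbidden pattern `000`. State s3 is a dead state reached once `000` has occurred; every other state accepts. s0 means no part of `000` is currently matched.
4 states suffice.
        0   1  
>* s0   s1  s0 
 * s1   s2  s0 
 * s2   s3  s0 
   s3   s3  s3 
(> = start, * = accepting)

start=s0 accept=s0,s1,s2 s0-0->s1 s0-1->s0 s1-0->s2 s1-1->s0 s2-0->s3 s2-1->s0 s3-0->s3 s3-1->s3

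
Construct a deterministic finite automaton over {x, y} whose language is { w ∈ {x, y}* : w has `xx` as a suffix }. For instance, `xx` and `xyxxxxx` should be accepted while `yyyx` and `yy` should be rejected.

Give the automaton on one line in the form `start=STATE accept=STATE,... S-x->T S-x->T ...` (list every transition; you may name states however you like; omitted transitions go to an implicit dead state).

Remember how much of `xx` the current input suffix matches. State q0 means no match yet; q1 means the last symbol is `x`; q2 means the last 2 symbols are `xx`. Only q2 accepts. On a mismatch, fall back to the longest proper suffix that is still a prefix of `xx`.
        x   y  
>  q0   q1  q0 
   q1   q2  q0 
 * q2   q2  q0 
(> = start, * = accepting)

start=q0 accept=q2 q0-x->q1 q0-y->q0 q1-x->q2 q1-y->q0 q2-x->q2 q2-y->q0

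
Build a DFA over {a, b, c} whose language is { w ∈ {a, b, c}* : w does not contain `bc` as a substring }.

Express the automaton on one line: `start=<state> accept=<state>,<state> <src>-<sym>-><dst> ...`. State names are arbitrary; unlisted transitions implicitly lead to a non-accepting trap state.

This is the complement of 'contains `bc`'. Use the same substring-matching states — s0 through s2 holding how much of `bc` has just been matched — but flip the accepting set: everything except the trap s2 accepts.
With 3 states:
        a   b   c  
>* s0   s0  s1  s0 
 * s1   s0  s1  s2 
   s2   s2  s2  s2 
(> = start, * = accepting)

start=s0 accept=s0,s1 s0-a->s0 s0-b->s1 s0-c->s0 s1-a->s0 s1-b->s1 s1-c->s2 s2-a->s2 s2-b->s2 s2-c->s2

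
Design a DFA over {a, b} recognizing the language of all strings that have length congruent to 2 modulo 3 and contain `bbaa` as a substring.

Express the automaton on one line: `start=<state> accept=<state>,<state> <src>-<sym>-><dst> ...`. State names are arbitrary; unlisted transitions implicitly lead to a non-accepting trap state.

start=S0 accept=S13 S0-a->S1 S0-b->S2 S1-a->S3 S1-b->S4 S2-a->S3 S2-b->S5 S3-a->S0 S3-b->S6 S4-a->S0 S4-b->S7 S5-a->S8 S5-b->S7 S6-a->S1 S6-b->S9 S7-a->S10 S7-b->S9 S8-a->S11 S8-b->S2 S9-a->S12 S9-b->S5 S10-a->S13 S10-b->S4 S11-a->S13 S11-b->S13 S12-a->S14 S12-b->S6 S13-a->S14 S13-b->S14 S14-a->S11 S14-b->S11

Run two small machines in parallel and take their product. The first has 3 states tracking the input length modulo 3; the second has 5 states tracking whether and how much of `bbaa` has been seen. A product state is a pair (one from each), accepting exactly when both do.
15 states suffice.
          a    b  
>  S0     S1   S2 
   S1     S3   S4 
   S2     S3   S5 
   S3     S0   S6 
   S4     S0   S7 
   S5     S8   S7 
   S6     S1   S9 
   S7    S10   S9 
   S8    S11   S2 
   S9    S12   S5 
   S10   S13   S4 
   S11   S13  S13 
   S12   S14   S6 
 * S13   S14  S14 
   S14   S11  S11 
(> = start, * = accepting)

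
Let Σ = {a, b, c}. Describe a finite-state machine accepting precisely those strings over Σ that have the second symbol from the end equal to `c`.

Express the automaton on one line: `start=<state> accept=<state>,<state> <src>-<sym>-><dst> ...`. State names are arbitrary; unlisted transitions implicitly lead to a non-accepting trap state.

A DFA must remember the last 2 symbols (since which symbol is second-to-last isn't known until the input ends). Use one state per possible window of the last ≤2 symbols; accept from those whose window starts with `c`.
With 13 states:
          a    b    c  
>  s0     s1   s2   s3 
   s1     s4   s5   s6 
   s2     s7   s8   s9 
   s3    s10  s11  s12 
   s4     s4   s5   s6 
   s5     s7   s8   s9 
   s6    s10  s11  s12 
   s7     s4   s5   s6 
   s8     s7   s8   s9 
   s9    s10  s11  s12 
 * s10    s4   s5   s6 
 * s11    s7   s8   s9 
 * s12   s10  s11  s12 
(> = start, * = accepting)

start=s0 accept=s10,s11,s12 s0-a->s1 s0-b->s2 s0-c->s3 s1-a->s4 s1-b->s5 s1-c->s6 s2-a->s7 s2-b->s8 s2-c->s9 s3-a->s10 s3-b->s11 s3-c->s12 s4-a->s4 s4-b->s5 s4-c->s6 s5-a->s7 s5-b->s8 s5-c->s9 s6-a->s10 s6-b->s11 s6-c->s12 s7-a->s4 s7-b->s5 s7-c->s6 s8-a->s7 s8-b->s8 s8-c->s9 s9-a->s10 s9-b->s11 s9-c->s12 s10-a->s4 s10-b->s5 s10-c->s6 s11-a->s7 s11-b->s8 s11-c->s9 s12-a->s10 s12-b->s11 s12-c->s12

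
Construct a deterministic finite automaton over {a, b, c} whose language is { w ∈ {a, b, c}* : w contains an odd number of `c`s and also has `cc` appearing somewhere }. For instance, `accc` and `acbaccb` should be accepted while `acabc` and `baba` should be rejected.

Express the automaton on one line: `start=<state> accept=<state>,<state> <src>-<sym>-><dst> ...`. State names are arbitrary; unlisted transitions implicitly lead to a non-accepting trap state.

Run two small machines in parallel and take their product. The first has 2 states tracking the count of `c`s modulo 2; the second has 3 states tracking whether and how much of `cc` has been seen. A product state is a pair (one from each), accepting exactly when both do.
        a   b   c  
>  q0   q0  q0  q1 
   q1   q2  q2  q3 
   q2   q2  q2  q4 
   q3   q3  q3  q5 
   q4   q0  q0  q5 
 * q5   q5  q5  q3 
(> = start, * = accepting)

start=q0 accept=q5 q0-a->q0 q0-b->q0 q0-c->q1 q1-a->q2 q1-b->q2 q1-c->q3 q2-a->q2 q2-b->q2 q2-c->q4 q3-a->q3 q3-b->q3 q3-c->q5 q4-a->q0 q4-b->q0 q4-c->q5 q5-a->q5 q5-b->q5 q5-c->q3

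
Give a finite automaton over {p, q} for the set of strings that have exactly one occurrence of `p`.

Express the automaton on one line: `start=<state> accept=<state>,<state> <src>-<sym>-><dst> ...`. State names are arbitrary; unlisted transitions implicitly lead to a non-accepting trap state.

Count `p`s, saturating at 2: state A means no `p` yet, B means one `p` seen, C means more than one. Each `p` increments (capped at C); other symbols loop. Accept from {B}.
A 3-state machine:
       p  q 
>  A   B  A 
 * B   C  B 
   C   C  C 
(> = start, * = accepting)

start=A accept=B A-p->B A-q->A B-p->C B-q->B C-p->C C-q->C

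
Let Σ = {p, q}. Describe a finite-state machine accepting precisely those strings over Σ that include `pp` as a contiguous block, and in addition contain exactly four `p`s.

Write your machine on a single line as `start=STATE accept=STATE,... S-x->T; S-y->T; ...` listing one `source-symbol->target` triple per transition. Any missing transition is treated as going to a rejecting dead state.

start=S0; accept=S6; S0-p->S1; S0-q->S0; S1-p->S2; S1-q->S3; S2-p->S4; S2-q->S2; S3-p->S5; S3-q->S3; S4-p->S6; S4-q->S4; S5-p->S4; S5-q->S7; S6-p->S8; S6-q->S6; S7-p->S9; S7-q->S7; S8-p->S8; S8-q->S8; S9-p->S6; S9-q->S8

Run two small machines in parallel and take their product. One (3 states) tracks whether and how much of `pp` has been seen; the other (6 states) tracks the count of `p`s, saturating at 5. Each combined state is a pair, one component from each; accept when both components accept. Equivalent product states are then merged.
With 10 states:
        p   q  
>  S0   S1  S0 
   S1   S2  S3 
   S2   S4  S2 
   S3   S5  S3 
   S4   S6  S4 
   S5   S4  S7 
 * S6   S8  S6 
   S7   S9  S7 
   S8   S8  S8 
   S9   S6  S8 
(> = start, * = accepting)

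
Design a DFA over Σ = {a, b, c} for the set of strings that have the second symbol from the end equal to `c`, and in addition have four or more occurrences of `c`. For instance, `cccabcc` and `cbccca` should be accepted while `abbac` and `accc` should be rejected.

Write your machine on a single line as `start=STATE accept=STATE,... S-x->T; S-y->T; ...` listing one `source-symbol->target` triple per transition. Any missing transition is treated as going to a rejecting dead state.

start=S0; accept=S5,S7; S0-a->S0; S0-b->S0; S0-c->S1; S1-a->S1; S1-b->S1; S1-c->S2; S2-a->S2; S2-b->S2; S2-c->S3; S3-a->S4; S3-b->S4; S3-c->S5; S4-a->S4; S4-b->S4; S4-c->S6; S5-a->S7; S5-b->S7; S5-c->S5; S6-a->S7; S6-b->S7; S6-c->S5; S7-a->S4; S7-b->S4; S7-c->S6

Run two small machines in parallel and take their product. One (13 states) tracks the last 2 symbols read; the other (6 states) tracks the count of `c`s, saturating at 5. Each combined state is a pair, one component from each; accept when both components accept. Minimizing collapses redundant product states.
An 8-state machine:
        a   b   c  
>  S0   S0  S0  S1 
   S1   S1  S1  S2 
   S2   S2  S2  S3 
   S3   S4  S4  S5 
   S4   S4  S4  S6 
 * S5   S7  S7  S5 
   S6   S7  S7  S5 
 * S7   S4  S4  S6 
(> = start, * = accepting)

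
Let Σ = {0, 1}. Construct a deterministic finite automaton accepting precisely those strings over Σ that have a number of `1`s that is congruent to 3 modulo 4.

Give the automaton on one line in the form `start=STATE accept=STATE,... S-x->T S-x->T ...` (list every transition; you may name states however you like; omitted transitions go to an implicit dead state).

Keep the running count of `1`s modulo 4: each `1` advances along the cycle A → B → C → D → A while other symbols loop. Accept at D.
       0  1 
>  A   A  B 
   B   B  C 
   C   C  D 
 * D   D  A 
(> = start, * = accepting)

start=A accept=D A-0->A A-1->B B-0->B B-1->C C-0->C C-1->D D-0->D D-1->A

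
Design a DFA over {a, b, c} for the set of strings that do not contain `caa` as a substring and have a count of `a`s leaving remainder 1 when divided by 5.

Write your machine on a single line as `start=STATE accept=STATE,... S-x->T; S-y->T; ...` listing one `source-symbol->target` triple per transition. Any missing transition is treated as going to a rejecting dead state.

Handle the two conditions separately and then intersect. The first has 4 states tracking partial matches of the forbidden pattern `caa`; the second has 5 states tracking the count of `a`s modulo 5. A product state is a pair (one from each), accepting exactly when both do.
20 states suffice.
          a    b    c  
>  s0     s1   s0   s2 
 * s1     s3   s1   s4 
   s2     s5   s0   s2 
   s3     s6   s3   s7 
 * s4     s8   s1   s4 
 * s5     s9   s1   s4 
   s6    s10   s6  s11 
   s7    s12   s3   s7 
   s8    s13   s3   s7 
   s9    s13   s9   s9 
   s10    s0  s10  s14 
   s11   s15   s6  s11 
   s12   s16   s6  s11 
   s13   s16  s13  s13 
   s14   s17  s10  s14 
   s15   s18  s10  s14 
   s16   s18  s16  s16 
   s17   s19   s0   s2 
   s18   s19  s18  s18 
   s19    s9  s19  s19 
(> = start, * = accepting)

start=s0; accept=s1,s4,s5; s0-a->s1; s0-b->s0; s0-c->s2; s1-a->s3; s1-b->s1; s1-c->s4; s2-a->s5; s2-b->s0; s2-c->s2; s3-a->s6; s3-b->s3; s3-c->s7; s4-a->s8; s4-b->s1; s4-c->s4; s5-a->s9; s5-b->s1; s5-c->s4; s6-a->s10; s6-b->s6; s6-c->s11; s7-a->s12; s7-b->s3; s7-c->s7; s8-a->s13; s8-b->s3; s8-c->s7; s9-a->s13; s9-b->s9; s9-c->s9; s10-a->s0; s10-b->s10; s10-c->s14; s11-a->s15; s11-b->s6; s11-c->s11; s12-a->s16; s12-b->s6; s12-c->s11; s13-a->s16; s13-b->s13; s13-c->s13; s14-a->s17; s14-b->s10; s14-c->s14; s15-a->s18; s15-b->s10; s15-c->s14; s16-a->s18; s16-b->s16; s16-c->s16; s17-a->s19; s17-b->s0; s17-c->s2; s18-a->s19; s18-b->s18; s18-c->s18; s19-a->s9; s19-b->s19; s19-c->s19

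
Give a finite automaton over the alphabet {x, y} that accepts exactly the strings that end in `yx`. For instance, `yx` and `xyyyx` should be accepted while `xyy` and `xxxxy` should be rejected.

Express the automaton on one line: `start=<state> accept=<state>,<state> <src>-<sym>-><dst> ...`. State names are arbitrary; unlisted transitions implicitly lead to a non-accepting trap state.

start=q0 accept=q2 q0-x->q0 q0-y->q1 q1-x->q2 q1-y->q1 q2-x->q0 q2-y->q1

Remember how much of `yx` the current input suffix matches. State q0 means no match yet; q1 means the last symbol is `y`; q2 means the last 2 symbols are `yx`. Only q2 accepts. On a mismatch, fall back to the longest proper suffix that is still a prefix of `yx`.
3 states suffice.
        x   y  
>  q0   q0  q1 
   q1   q2  q1 
 * q2   q0  q1 
(> = start, * = accepting)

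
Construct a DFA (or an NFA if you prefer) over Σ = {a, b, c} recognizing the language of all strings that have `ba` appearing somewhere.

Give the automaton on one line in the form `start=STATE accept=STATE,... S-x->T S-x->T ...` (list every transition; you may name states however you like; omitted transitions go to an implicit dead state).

start=S0 accept=S2 S0-a->S0 S0-b->S1 S0-c->S0 S1-a->S2 S1-b->S1 S1-c->S0 S2-a->S2 S2-b->S2 S2-c->S2

States S0..S1 record the length of the longest prefix of `ba` that matches the current input suffix. Reaching S2 means `ba` has been seen, and we stay there forever. Accept from S2.
With 3 states:
        a   b   c  
>  S0   S0  S1  S0 
   S1   S2  S1  S0 
 * S2   S2  S2  S2 
(> = start, * = accepting)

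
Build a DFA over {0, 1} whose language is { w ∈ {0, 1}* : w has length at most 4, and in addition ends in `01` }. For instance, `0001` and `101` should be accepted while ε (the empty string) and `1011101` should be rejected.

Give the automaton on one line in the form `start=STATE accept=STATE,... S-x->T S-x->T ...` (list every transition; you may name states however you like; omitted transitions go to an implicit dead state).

start=s0 accept=s4,s7,s10 s0-0->s1 s0-1->s2 s1-0->s3 s1-1->s4 s2-0->s3 s2-1->s5 s3-0->s6 s3-1->s7 s4-0->s6 s4-1->s8 s5-0->s6 s5-1->s8 s6-0->s9 s6-1->s10 s7-0->s9 s7-1->s11 s8-0->s9 s8-1->s11 s9-0->s12 s9-1->s13 s10-0->s12 s10-1->s14 s11-0->s12 s11-1->s14 s12-0->s12 s12-1->s13 s13-0->s12 s13-1->s14 s14-0->s12 s14-1->s14

Build one automaton per condition and run them in lockstep. One (6 states) tracks the input length, saturating at 5; the other (3 states) tracks how much of the suffix `01` has currently been matched. Each combined state is a pair, one component from each; accept when both components accept.
A 15-state machine:
          0    1  
>  s0     s1   s2 
   s1     s3   s4 
   s2     s3   s5 
   s3     s6   s7 
 * s4     s6   s8 
   s5     s6   s8 
   s6     s9  s10 
 * s7     s9  s11 
   s8     s9  s11 
   s9    s12  s13 
 * s10   s12  s14 
   s11   s12  s14 
   s12   s12  s13 
   s13   s12  s14 
   s14   s12  s14 
(> = start, * = accepting)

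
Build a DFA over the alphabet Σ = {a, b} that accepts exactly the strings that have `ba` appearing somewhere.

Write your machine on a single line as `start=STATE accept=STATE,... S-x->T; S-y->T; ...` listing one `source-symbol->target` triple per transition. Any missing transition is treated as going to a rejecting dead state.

start=q0; accept=q2; q0-a->q0; q0-b->q1; q1-a->q2; q1-b->q1; q2-a->q2; q2-b->q2

Track how much of `ba` has been matched so far: state q0 is no progress, q2 is the absorbing accept state reached once `ba` has occurred. Intermediate states record partial matches; on a mismatch, fall back to the longest reusable overlap.
With 3 states:
        a   b  
>  q0   q0  q1 
   q1   q2  q1 
 * q2   q2  q2 
(> = start, * = accepting)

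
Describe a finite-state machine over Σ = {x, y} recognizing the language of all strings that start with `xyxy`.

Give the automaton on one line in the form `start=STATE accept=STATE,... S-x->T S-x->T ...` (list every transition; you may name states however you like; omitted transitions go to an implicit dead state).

Walk along `xyxy` while the input agrees: from q0 take `x` to q1, and so on. Any deviation drops to the rejecting sink q5. Once q4 is reached the prefix is confirmed and every continuation is accepted.
6 states suffice.
        x   y  
>  q0   q1  q5 
   q1   q5  q2 
   q2   q3  q5 
   q3   q5  q4 
 * q4   q4  q4 
   q5   q5  q5 
(> = start, * = accepting)

start=q0 accept=q4 q0-x->q1 q0-y->q5 q1-x->q5 q1-y->q2 q2-x->q3 q2-y->q5 q3-x->q5 q3-y->q4 q4-x->q4 q4-y->q4 q5-x->q5 q5-y->q5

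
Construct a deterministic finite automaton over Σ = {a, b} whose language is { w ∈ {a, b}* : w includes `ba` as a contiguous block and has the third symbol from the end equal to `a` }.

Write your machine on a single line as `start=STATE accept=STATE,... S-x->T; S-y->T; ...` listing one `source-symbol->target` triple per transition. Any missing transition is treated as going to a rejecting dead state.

Run two small machines in parallel and take their product. One (3 states) tracks whether and how much of `ba` has been seen; the other (15 states) tracks the last 3 symbols read. Each combined state is a pair, one component from each; accept when both components accept. Equivalent product states are then merged.
          a    b  
>  S0     S1   S2 
   S1     S1   S3 
   S2     S4   S2 
   S3     S5   S2 
   S4     S6   S7 
 * S5     S6   S7 
   S6     S8   S9 
   S7     S5  S10 
 * S8     S8   S9 
 * S9     S5  S10 
 * S10    S4   S2 
(> = start, * = accepting)

start=S0; accept=S5,S8,S9,S10; S0-a->S1; S0-b->S2; S1-a->S1; S1-b->S3; S2-a->S4; S2-b->S2; S3-a->S5; S3-b->S2; S4-a->S6; S4-b->S7; S5-a->S6; S5-b->S7; S6-a->S8; S6-b->S9; S7-a->S5; S7-b->S10; S8-a->S8; S8-b->S9; S9-a->S5; S9-b->S10; S10-a->S4; S10-b->S2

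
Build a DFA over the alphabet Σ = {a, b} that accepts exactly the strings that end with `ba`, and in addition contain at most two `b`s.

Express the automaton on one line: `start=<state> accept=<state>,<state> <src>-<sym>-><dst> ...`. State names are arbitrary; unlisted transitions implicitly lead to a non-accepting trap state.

start=s0 accept=s2,s5 s0-a->s0 s0-b->s1 s1-a->s2 s1-b->s3 s2-a->s4 s2-b->s3 s3-a->s5 s3-b->s6 s4-a->s4 s4-b->s3 s5-a->s6 s5-b->s6 s6-a->s6 s6-b->s6

Build one automaton per condition and run them in lockstep. One (3 states) tracks how much of the suffix `ba` has currently been matched; the other (4 states) tracks the count of `b`s, saturating at 3. Each combined state is a pair, one component from each; accept when both components accept. Equivalent product states are then merged.
        a   b  
>  s0   s0  s1 
   s1   s2  s3 
 * s2   s4  s3 
   s3   s5  s6 
   s4   s4  s3 
 * s5   s6  s6 
   s6   s6  s6 
(> = start, * = accepting)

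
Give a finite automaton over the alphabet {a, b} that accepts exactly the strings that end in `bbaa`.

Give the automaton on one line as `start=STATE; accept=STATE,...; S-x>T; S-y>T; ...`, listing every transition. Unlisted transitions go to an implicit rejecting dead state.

start=q0; accept=q4; q0-a>q0; q0-b>q1; q1-a>q0; q1-b>q2; q2-a>q3; q2-b>q2; q3-a>q4; q3-b>q1; q4-a>q0; q4-b>q1

Remember how much of `bbaa` the current input suffix matches. State q0 means no match yet; q1 means the last symbol is `b`; q2 means the last 2 symbols are `bb`; q3 means the last 3 symbols are `bba`; q4 means the last 4 symbols are `bbaa`. Only q4 accepts. On a mismatch, fall back to the longest proper suffix that is still a prefix of `bbaa`.
5 states suffice.
        a   b  
>  q0   q0  q1 
   q1   q0  q2 
   q2   q3  q2 
   q3   q4  q1 
 * q4   q0  q1 
(> = start, * = accepting)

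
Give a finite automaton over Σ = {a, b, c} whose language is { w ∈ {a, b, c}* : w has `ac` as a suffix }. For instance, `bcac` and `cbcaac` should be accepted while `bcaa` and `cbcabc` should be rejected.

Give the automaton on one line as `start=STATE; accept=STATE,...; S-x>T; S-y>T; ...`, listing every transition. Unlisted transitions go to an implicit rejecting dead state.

start=s0; accept=s2; s0-a>s1; s0-b>s0; s0-c>s0; s1-a>s1; s1-b>s0; s1-c>s2; s2-a>s1; s2-b>s0; s2-c>s0

Remember how much of `ac` the current input suffix matches. State s0 means no match yet; s1 means the last symbol is `a`; s2 means the last 2 symbols are `ac`. Only s2 accepts. On a mismatch, fall back to the longest proper suffix that is still a prefix of `ac`.
3 states suffice.
        a   b   c  
>  s0   s1  s0  s0 
   s1   s1  s0  s2 
 * s2   s1  s0  s0 
(> = start, * = accepting)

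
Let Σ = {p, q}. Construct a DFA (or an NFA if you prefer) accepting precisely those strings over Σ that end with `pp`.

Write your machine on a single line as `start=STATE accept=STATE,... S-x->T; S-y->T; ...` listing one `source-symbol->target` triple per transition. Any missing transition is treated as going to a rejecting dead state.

Let each state record the length of the longest suffix of the input read so far that is also a prefix of `pp`. B means the last symbol is `p`; C means the last 2 symbols are `pp`. Accept only at C, where the string currently ends in `pp`.
A 3-state machine:
       p  q 
>  A   B  A 
   B   C  A 
 * C   C  A 
(> = start, * = accepting)

start=A; accept=C; A-p->B; A-q->A; B-p->C; B-q->A; C-p->C; C-q->A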